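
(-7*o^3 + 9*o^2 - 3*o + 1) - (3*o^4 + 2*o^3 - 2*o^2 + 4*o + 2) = -3*o^4 - 9*o^3 + 11*o^2 - 7*o - 1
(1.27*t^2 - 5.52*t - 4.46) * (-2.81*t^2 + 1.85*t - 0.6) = -3.5687*t^4 + 17.8607*t^3 + 1.5586*t^2 - 4.939*t + 2.676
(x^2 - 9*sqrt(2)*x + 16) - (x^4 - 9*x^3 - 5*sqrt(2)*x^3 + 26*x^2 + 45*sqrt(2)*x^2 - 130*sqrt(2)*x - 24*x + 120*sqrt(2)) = -x^4 + 5*sqrt(2)*x^3 + 9*x^3 - 45*sqrt(2)*x^2 - 25*x^2 + 24*x + 121*sqrt(2)*x - 120*sqrt(2) + 16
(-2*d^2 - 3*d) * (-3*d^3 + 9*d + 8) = 6*d^5 + 9*d^4 - 18*d^3 - 43*d^2 - 24*d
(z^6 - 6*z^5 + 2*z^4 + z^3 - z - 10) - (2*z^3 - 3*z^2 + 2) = z^6 - 6*z^5 + 2*z^4 - z^3 + 3*z^2 - z - 12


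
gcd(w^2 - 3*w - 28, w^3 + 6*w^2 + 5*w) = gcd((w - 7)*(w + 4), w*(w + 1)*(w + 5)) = 1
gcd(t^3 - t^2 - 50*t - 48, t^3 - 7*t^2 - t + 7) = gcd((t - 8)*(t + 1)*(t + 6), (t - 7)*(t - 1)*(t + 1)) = t + 1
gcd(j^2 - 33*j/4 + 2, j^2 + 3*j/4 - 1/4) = j - 1/4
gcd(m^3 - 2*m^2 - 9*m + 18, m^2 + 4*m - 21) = m - 3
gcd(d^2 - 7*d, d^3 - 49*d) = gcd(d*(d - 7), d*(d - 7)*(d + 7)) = d^2 - 7*d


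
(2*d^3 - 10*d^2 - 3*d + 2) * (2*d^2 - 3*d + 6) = 4*d^5 - 26*d^4 + 36*d^3 - 47*d^2 - 24*d + 12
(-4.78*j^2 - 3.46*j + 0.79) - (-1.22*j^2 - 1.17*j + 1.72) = -3.56*j^2 - 2.29*j - 0.93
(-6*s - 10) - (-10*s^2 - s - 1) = 10*s^2 - 5*s - 9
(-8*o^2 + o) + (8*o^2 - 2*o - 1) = -o - 1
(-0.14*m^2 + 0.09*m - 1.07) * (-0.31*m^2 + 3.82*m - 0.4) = 0.0434*m^4 - 0.5627*m^3 + 0.7315*m^2 - 4.1234*m + 0.428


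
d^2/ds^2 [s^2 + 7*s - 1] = 2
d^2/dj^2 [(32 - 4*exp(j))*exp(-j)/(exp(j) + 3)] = 4*(-exp(3*j) + 35*exp(2*j) + 72*exp(j) + 72)*exp(-j)/(exp(3*j) + 9*exp(2*j) + 27*exp(j) + 27)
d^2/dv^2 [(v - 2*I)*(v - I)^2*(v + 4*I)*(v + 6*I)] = 20*v^3 + 72*I*v^2 + 66*v + 96*I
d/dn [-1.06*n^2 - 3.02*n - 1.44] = -2.12*n - 3.02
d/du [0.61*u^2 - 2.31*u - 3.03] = 1.22*u - 2.31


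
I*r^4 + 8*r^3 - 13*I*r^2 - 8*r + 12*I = (r + 1)*(r - 6*I)*(r - 2*I)*(I*r - I)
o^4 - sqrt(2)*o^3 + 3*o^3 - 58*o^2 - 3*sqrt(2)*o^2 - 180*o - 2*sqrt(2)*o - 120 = (o + 1)*(o + 2)*(o - 6*sqrt(2))*(o + 5*sqrt(2))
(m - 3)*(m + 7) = m^2 + 4*m - 21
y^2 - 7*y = y*(y - 7)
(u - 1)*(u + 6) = u^2 + 5*u - 6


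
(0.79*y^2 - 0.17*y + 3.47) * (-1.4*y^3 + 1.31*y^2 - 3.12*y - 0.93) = -1.106*y^5 + 1.2729*y^4 - 7.5455*y^3 + 4.3414*y^2 - 10.6683*y - 3.2271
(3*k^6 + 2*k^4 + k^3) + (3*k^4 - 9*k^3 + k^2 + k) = 3*k^6 + 5*k^4 - 8*k^3 + k^2 + k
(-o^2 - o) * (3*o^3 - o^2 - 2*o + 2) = -3*o^5 - 2*o^4 + 3*o^3 - 2*o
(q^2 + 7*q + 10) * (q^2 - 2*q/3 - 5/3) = q^4 + 19*q^3/3 + 11*q^2/3 - 55*q/3 - 50/3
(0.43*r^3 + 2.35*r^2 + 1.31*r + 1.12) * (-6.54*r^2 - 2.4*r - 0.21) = -2.8122*r^5 - 16.401*r^4 - 14.2977*r^3 - 10.9623*r^2 - 2.9631*r - 0.2352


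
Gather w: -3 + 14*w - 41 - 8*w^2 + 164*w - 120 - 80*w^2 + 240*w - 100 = -88*w^2 + 418*w - 264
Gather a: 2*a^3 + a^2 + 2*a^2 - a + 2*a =2*a^3 + 3*a^2 + a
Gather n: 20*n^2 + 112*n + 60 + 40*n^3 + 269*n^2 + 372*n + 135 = 40*n^3 + 289*n^2 + 484*n + 195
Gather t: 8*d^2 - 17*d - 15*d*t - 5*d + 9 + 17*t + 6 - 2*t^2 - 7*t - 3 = 8*d^2 - 22*d - 2*t^2 + t*(10 - 15*d) + 12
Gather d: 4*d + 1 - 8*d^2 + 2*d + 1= -8*d^2 + 6*d + 2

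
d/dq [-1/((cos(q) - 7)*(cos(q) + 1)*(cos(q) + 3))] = (3*sin(q)^2 + 6*cos(q) + 22)*sin(q)/((cos(q) - 7)^2*(cos(q) + 1)^2*(cos(q) + 3)^2)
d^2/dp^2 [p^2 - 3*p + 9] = 2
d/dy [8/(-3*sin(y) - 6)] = 8*cos(y)/(3*(sin(y) + 2)^2)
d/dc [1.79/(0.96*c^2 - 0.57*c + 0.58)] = (1.0203 - 3.4368*c)/(0.96*c^2 - 0.57*c + 0.58)^2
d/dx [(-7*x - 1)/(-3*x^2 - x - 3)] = (21*x^2 + 7*x - (6*x + 1)*(7*x + 1) + 21)/(3*x^2 + x + 3)^2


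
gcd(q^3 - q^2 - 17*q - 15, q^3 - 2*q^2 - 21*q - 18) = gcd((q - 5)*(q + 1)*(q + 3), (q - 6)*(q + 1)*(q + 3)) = q^2 + 4*q + 3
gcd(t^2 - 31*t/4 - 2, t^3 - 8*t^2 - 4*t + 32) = t - 8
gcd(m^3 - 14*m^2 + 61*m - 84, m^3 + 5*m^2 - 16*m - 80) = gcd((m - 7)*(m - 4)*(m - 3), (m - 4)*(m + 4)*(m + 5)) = m - 4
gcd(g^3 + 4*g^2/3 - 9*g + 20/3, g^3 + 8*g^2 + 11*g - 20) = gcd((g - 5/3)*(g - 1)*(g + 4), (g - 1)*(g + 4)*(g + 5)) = g^2 + 3*g - 4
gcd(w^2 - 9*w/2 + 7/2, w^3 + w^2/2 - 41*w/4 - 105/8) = w - 7/2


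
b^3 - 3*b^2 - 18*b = b*(b - 6)*(b + 3)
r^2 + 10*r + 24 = (r + 4)*(r + 6)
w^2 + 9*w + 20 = (w + 4)*(w + 5)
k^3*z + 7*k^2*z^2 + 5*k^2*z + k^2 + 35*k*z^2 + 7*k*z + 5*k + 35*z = (k + 5)*(k + 7*z)*(k*z + 1)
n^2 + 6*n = n*(n + 6)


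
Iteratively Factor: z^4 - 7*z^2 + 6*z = (z - 1)*(z^3 + z^2 - 6*z) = (z - 1)*(z + 3)*(z^2 - 2*z) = (z - 2)*(z - 1)*(z + 3)*(z)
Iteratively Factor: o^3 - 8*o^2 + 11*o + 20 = (o - 5)*(o^2 - 3*o - 4) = (o - 5)*(o - 4)*(o + 1)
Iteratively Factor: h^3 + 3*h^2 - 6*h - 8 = (h - 2)*(h^2 + 5*h + 4) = (h - 2)*(h + 1)*(h + 4)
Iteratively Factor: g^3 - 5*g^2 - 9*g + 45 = (g - 3)*(g^2 - 2*g - 15) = (g - 5)*(g - 3)*(g + 3)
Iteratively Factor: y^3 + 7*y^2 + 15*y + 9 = (y + 3)*(y^2 + 4*y + 3) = (y + 3)^2*(y + 1)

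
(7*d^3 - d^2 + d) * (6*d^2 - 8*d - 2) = 42*d^5 - 62*d^4 - 6*d^2 - 2*d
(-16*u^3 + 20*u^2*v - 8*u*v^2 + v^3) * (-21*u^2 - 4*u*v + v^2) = 336*u^5 - 356*u^4*v + 72*u^3*v^2 + 31*u^2*v^3 - 12*u*v^4 + v^5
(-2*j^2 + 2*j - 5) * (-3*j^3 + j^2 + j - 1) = 6*j^5 - 8*j^4 + 15*j^3 - j^2 - 7*j + 5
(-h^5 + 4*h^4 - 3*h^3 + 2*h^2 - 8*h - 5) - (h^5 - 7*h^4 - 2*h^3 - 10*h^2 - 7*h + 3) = -2*h^5 + 11*h^4 - h^3 + 12*h^2 - h - 8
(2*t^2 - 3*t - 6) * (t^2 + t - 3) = 2*t^4 - t^3 - 15*t^2 + 3*t + 18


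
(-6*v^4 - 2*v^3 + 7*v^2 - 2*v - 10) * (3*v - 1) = -18*v^5 + 23*v^3 - 13*v^2 - 28*v + 10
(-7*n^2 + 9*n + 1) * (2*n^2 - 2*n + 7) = -14*n^4 + 32*n^3 - 65*n^2 + 61*n + 7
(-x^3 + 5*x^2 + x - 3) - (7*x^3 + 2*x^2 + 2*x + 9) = -8*x^3 + 3*x^2 - x - 12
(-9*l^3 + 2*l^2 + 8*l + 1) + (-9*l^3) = -18*l^3 + 2*l^2 + 8*l + 1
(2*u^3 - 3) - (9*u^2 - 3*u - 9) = 2*u^3 - 9*u^2 + 3*u + 6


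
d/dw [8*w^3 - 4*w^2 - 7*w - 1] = 24*w^2 - 8*w - 7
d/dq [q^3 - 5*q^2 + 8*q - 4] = 3*q^2 - 10*q + 8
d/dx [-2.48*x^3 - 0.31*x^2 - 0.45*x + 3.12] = -7.44*x^2 - 0.62*x - 0.45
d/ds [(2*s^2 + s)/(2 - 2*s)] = (-s^2 + 2*s + 1/2)/(s^2 - 2*s + 1)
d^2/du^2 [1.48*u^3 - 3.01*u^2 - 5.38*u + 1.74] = 8.88*u - 6.02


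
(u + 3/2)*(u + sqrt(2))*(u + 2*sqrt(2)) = u^3 + 3*u^2/2 + 3*sqrt(2)*u^2 + 4*u + 9*sqrt(2)*u/2 + 6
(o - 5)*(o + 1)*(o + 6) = o^3 + 2*o^2 - 29*o - 30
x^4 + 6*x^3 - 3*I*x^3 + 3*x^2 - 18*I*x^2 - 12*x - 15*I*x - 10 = (x + 1)*(x + 5)*(x - 2*I)*(x - I)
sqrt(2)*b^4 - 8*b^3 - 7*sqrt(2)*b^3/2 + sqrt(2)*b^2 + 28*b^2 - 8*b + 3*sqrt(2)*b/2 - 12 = (b - 3)*(b - 1)*(b - 4*sqrt(2))*(sqrt(2)*b + sqrt(2)/2)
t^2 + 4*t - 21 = (t - 3)*(t + 7)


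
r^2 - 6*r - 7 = (r - 7)*(r + 1)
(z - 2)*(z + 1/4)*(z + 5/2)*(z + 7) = z^4 + 31*z^3/4 + 3*z^2/8 - 283*z/8 - 35/4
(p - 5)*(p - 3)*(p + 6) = p^3 - 2*p^2 - 33*p + 90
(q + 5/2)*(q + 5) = q^2 + 15*q/2 + 25/2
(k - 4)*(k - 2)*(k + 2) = k^3 - 4*k^2 - 4*k + 16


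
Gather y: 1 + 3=4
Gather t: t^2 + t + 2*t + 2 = t^2 + 3*t + 2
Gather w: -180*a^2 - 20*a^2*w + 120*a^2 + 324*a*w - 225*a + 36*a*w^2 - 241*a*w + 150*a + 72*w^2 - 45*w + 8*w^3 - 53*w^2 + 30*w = -60*a^2 - 75*a + 8*w^3 + w^2*(36*a + 19) + w*(-20*a^2 + 83*a - 15)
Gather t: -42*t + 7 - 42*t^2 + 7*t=-42*t^2 - 35*t + 7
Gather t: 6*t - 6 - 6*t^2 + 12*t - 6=-6*t^2 + 18*t - 12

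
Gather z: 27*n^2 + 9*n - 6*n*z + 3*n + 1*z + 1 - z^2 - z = 27*n^2 - 6*n*z + 12*n - z^2 + 1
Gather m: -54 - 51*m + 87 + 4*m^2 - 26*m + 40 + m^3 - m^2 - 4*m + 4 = m^3 + 3*m^2 - 81*m + 77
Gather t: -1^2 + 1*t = t - 1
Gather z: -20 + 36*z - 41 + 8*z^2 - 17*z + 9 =8*z^2 + 19*z - 52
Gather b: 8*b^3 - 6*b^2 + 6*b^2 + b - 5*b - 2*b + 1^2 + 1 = 8*b^3 - 6*b + 2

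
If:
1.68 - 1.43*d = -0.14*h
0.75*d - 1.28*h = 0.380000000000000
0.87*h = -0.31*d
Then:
No Solution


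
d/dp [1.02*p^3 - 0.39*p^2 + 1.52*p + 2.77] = 3.06*p^2 - 0.78*p + 1.52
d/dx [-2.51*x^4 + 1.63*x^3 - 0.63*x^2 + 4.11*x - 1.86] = -10.04*x^3 + 4.89*x^2 - 1.26*x + 4.11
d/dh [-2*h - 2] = -2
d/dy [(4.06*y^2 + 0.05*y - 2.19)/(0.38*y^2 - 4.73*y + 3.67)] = (-19.2228*y^2 + 31.4648*y - 10.1752)/(0.1444*y^4 - 3.5948*y^3 + 25.1621*y^2 - 34.7182*y + 13.4689)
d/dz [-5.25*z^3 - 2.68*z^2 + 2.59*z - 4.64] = -15.75*z^2 - 5.36*z + 2.59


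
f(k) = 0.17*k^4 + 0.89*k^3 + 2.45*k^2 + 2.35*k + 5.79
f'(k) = 0.68*k^3 + 2.67*k^2 + 4.9*k + 2.35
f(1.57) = 20.00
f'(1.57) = 19.26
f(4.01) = 155.95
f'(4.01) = 108.78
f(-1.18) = 5.30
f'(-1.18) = -0.83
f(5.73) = 450.39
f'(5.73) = 246.02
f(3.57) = 113.51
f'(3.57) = 84.81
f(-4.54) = 34.56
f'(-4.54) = -28.50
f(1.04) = 12.08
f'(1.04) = 11.10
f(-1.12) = 5.25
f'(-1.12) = -0.74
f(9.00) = 1989.57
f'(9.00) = 758.44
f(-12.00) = 2317.59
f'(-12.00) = -847.01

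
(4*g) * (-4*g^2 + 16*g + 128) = -16*g^3 + 64*g^2 + 512*g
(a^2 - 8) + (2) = a^2 - 6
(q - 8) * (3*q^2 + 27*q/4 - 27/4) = 3*q^3 - 69*q^2/4 - 243*q/4 + 54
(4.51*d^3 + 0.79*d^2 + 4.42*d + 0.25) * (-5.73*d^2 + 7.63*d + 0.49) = -25.8423*d^5 + 29.8846*d^4 - 17.089*d^3 + 32.6792*d^2 + 4.0733*d + 0.1225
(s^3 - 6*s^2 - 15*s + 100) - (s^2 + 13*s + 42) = s^3 - 7*s^2 - 28*s + 58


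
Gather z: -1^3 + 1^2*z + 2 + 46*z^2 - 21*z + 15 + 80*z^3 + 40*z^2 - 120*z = 80*z^3 + 86*z^2 - 140*z + 16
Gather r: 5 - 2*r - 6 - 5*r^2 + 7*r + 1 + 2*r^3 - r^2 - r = 2*r^3 - 6*r^2 + 4*r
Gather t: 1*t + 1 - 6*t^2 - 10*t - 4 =-6*t^2 - 9*t - 3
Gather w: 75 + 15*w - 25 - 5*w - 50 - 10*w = 0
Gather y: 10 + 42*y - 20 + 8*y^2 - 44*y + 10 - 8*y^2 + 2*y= 0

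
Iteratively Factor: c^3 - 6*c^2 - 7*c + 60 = (c + 3)*(c^2 - 9*c + 20) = (c - 4)*(c + 3)*(c - 5)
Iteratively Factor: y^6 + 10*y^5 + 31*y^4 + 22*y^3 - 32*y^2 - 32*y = (y)*(y^5 + 10*y^4 + 31*y^3 + 22*y^2 - 32*y - 32) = y*(y + 4)*(y^4 + 6*y^3 + 7*y^2 - 6*y - 8) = y*(y + 2)*(y + 4)*(y^3 + 4*y^2 - y - 4) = y*(y - 1)*(y + 2)*(y + 4)*(y^2 + 5*y + 4) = y*(y - 1)*(y + 2)*(y + 4)^2*(y + 1)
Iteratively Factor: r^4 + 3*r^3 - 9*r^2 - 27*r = (r + 3)*(r^3 - 9*r) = (r - 3)*(r + 3)*(r^2 + 3*r) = r*(r - 3)*(r + 3)*(r + 3)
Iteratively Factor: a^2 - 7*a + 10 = (a - 2)*(a - 5)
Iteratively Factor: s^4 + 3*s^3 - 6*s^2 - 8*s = (s + 1)*(s^3 + 2*s^2 - 8*s) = s*(s + 1)*(s^2 + 2*s - 8) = s*(s + 1)*(s + 4)*(s - 2)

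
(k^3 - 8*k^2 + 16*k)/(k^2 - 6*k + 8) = k*(k - 4)/(k - 2)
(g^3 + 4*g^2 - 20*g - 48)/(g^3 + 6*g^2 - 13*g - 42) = (g^2 + 2*g - 24)/(g^2 + 4*g - 21)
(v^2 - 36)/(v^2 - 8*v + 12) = (v + 6)/(v - 2)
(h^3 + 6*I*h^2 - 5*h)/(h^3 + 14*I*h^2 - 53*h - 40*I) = h/(h + 8*I)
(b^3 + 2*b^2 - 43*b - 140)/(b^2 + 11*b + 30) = (b^2 - 3*b - 28)/(b + 6)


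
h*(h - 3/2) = h^2 - 3*h/2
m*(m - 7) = m^2 - 7*m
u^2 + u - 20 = (u - 4)*(u + 5)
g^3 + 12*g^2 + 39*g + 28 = (g + 1)*(g + 4)*(g + 7)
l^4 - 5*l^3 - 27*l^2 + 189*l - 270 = (l - 5)*(l - 3)^2*(l + 6)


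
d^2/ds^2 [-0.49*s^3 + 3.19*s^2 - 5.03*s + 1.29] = 6.38 - 2.94*s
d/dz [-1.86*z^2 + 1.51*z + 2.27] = 1.51 - 3.72*z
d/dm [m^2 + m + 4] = 2*m + 1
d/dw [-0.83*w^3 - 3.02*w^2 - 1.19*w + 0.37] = -2.49*w^2 - 6.04*w - 1.19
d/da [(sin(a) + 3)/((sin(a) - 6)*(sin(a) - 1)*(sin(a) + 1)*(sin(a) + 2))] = (-3*sin(a)^3 - 4*sin(a)^2 + 49*sin(a) + 78)*sin(a)/((sin(a) - 6)^2*(sin(a) + 2)^2*cos(a)^3)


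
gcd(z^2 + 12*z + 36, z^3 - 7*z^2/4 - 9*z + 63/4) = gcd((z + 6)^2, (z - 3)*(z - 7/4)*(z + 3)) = 1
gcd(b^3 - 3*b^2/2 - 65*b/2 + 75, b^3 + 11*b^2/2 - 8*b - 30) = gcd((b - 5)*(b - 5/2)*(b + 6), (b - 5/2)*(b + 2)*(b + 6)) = b^2 + 7*b/2 - 15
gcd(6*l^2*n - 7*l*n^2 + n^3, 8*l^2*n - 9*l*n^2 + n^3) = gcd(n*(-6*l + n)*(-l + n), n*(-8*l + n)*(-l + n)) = l*n - n^2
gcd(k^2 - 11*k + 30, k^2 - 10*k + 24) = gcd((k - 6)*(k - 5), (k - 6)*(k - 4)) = k - 6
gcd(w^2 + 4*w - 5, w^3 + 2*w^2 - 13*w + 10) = w^2 + 4*w - 5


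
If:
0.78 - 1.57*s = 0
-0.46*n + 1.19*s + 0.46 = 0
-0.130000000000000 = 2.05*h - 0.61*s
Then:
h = 0.08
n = 2.29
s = 0.50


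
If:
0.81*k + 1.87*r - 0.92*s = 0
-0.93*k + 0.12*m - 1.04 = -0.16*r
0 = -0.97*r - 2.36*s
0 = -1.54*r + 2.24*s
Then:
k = 0.00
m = 8.67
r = 0.00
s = 0.00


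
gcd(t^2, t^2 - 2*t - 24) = 1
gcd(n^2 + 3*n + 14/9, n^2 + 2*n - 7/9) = n + 7/3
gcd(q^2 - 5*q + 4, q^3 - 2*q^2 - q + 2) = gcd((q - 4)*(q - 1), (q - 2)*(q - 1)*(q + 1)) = q - 1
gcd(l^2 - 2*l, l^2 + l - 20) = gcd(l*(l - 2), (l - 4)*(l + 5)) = 1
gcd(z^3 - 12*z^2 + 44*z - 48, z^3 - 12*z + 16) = z - 2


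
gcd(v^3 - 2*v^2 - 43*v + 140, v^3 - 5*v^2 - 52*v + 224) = v^2 + 3*v - 28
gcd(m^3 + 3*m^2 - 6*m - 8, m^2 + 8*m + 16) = m + 4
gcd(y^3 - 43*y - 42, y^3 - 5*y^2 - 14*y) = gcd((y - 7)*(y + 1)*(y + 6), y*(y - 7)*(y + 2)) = y - 7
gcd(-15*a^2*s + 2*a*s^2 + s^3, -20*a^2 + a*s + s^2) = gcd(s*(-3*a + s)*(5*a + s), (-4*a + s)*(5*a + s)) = 5*a + s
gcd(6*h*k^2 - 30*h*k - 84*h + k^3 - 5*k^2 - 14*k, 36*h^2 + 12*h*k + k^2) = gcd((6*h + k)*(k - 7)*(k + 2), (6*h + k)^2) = 6*h + k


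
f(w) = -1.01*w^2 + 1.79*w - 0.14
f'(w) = 1.79 - 2.02*w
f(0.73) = 0.63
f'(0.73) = 0.32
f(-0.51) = -1.32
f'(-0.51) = 2.82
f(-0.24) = -0.63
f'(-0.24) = 2.27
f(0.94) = 0.65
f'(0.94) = -0.11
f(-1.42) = -4.72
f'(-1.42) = 4.66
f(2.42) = -1.72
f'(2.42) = -3.10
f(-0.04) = -0.21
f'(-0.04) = 1.87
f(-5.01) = -34.46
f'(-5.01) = 11.91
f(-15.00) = -254.24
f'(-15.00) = 32.09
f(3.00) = -3.86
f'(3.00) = -4.27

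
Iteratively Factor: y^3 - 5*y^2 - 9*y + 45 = (y - 5)*(y^2 - 9) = (y - 5)*(y + 3)*(y - 3)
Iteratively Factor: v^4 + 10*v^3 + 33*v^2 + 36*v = (v + 3)*(v^3 + 7*v^2 + 12*v) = (v + 3)*(v + 4)*(v^2 + 3*v) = v*(v + 3)*(v + 4)*(v + 3)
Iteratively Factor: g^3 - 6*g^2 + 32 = (g - 4)*(g^2 - 2*g - 8) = (g - 4)^2*(g + 2)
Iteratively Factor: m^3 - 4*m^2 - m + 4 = (m - 1)*(m^2 - 3*m - 4) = (m - 1)*(m + 1)*(m - 4)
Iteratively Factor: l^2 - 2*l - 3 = (l + 1)*(l - 3)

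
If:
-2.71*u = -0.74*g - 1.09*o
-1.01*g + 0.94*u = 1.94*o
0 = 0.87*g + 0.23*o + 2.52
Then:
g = -3.32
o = 1.60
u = -0.26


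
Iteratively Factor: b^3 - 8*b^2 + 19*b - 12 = (b - 4)*(b^2 - 4*b + 3) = (b - 4)*(b - 3)*(b - 1)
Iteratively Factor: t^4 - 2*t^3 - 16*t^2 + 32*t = (t + 4)*(t^3 - 6*t^2 + 8*t) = (t - 4)*(t + 4)*(t^2 - 2*t) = (t - 4)*(t - 2)*(t + 4)*(t)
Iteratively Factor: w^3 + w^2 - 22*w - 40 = (w - 5)*(w^2 + 6*w + 8) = (w - 5)*(w + 2)*(w + 4)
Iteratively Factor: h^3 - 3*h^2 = (h)*(h^2 - 3*h) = h^2*(h - 3)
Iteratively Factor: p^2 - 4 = (p + 2)*(p - 2)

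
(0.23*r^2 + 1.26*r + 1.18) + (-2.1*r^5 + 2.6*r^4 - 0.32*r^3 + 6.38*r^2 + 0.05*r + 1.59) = -2.1*r^5 + 2.6*r^4 - 0.32*r^3 + 6.61*r^2 + 1.31*r + 2.77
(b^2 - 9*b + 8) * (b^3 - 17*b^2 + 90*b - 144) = b^5 - 26*b^4 + 251*b^3 - 1090*b^2 + 2016*b - 1152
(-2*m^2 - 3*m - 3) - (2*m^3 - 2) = -2*m^3 - 2*m^2 - 3*m - 1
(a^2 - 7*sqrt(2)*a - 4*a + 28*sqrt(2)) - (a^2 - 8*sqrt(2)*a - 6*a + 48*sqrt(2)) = sqrt(2)*a + 2*a - 20*sqrt(2)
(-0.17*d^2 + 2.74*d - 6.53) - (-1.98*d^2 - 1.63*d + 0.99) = 1.81*d^2 + 4.37*d - 7.52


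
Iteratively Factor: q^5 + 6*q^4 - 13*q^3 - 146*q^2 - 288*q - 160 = (q - 5)*(q^4 + 11*q^3 + 42*q^2 + 64*q + 32) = (q - 5)*(q + 2)*(q^3 + 9*q^2 + 24*q + 16) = (q - 5)*(q + 2)*(q + 4)*(q^2 + 5*q + 4) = (q - 5)*(q + 1)*(q + 2)*(q + 4)*(q + 4)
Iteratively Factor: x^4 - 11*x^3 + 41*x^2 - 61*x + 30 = (x - 2)*(x^3 - 9*x^2 + 23*x - 15) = (x - 3)*(x - 2)*(x^2 - 6*x + 5) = (x - 3)*(x - 2)*(x - 1)*(x - 5)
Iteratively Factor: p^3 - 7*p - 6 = (p - 3)*(p^2 + 3*p + 2) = (p - 3)*(p + 2)*(p + 1)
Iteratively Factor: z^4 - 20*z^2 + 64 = (z + 2)*(z^3 - 2*z^2 - 16*z + 32) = (z - 2)*(z + 2)*(z^2 - 16) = (z - 4)*(z - 2)*(z + 2)*(z + 4)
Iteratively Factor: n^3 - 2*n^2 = (n)*(n^2 - 2*n) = n^2*(n - 2)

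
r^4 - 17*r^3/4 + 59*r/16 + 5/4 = (r - 4)*(r - 5/4)*(r + 1/2)^2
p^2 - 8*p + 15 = (p - 5)*(p - 3)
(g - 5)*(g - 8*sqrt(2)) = g^2 - 8*sqrt(2)*g - 5*g + 40*sqrt(2)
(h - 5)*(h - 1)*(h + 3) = h^3 - 3*h^2 - 13*h + 15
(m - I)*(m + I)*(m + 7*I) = m^3 + 7*I*m^2 + m + 7*I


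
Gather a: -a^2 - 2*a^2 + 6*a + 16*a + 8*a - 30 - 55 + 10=-3*a^2 + 30*a - 75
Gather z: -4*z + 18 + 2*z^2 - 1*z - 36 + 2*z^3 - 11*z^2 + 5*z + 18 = 2*z^3 - 9*z^2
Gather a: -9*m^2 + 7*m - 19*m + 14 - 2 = -9*m^2 - 12*m + 12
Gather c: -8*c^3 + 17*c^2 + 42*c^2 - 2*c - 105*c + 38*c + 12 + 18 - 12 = -8*c^3 + 59*c^2 - 69*c + 18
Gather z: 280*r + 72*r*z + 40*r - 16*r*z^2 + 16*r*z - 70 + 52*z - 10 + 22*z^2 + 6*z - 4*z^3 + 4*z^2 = 320*r - 4*z^3 + z^2*(26 - 16*r) + z*(88*r + 58) - 80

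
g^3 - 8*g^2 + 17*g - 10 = (g - 5)*(g - 2)*(g - 1)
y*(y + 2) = y^2 + 2*y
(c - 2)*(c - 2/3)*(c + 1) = c^3 - 5*c^2/3 - 4*c/3 + 4/3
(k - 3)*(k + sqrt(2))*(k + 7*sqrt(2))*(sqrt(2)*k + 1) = sqrt(2)*k^4 - 3*sqrt(2)*k^3 + 17*k^3 - 51*k^2 + 22*sqrt(2)*k^2 - 66*sqrt(2)*k + 14*k - 42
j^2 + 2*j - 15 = (j - 3)*(j + 5)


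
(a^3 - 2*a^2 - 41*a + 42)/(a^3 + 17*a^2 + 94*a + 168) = (a^2 - 8*a + 7)/(a^2 + 11*a + 28)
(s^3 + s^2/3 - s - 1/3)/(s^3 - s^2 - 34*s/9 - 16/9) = 3*(3*s^2 - 2*s - 1)/(9*s^2 - 18*s - 16)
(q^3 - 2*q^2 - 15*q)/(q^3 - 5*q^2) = (q + 3)/q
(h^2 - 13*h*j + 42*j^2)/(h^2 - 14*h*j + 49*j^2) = (h - 6*j)/(h - 7*j)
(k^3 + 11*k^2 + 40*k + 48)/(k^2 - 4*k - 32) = (k^2 + 7*k + 12)/(k - 8)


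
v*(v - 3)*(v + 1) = v^3 - 2*v^2 - 3*v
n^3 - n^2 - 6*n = n*(n - 3)*(n + 2)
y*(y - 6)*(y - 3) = y^3 - 9*y^2 + 18*y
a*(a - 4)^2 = a^3 - 8*a^2 + 16*a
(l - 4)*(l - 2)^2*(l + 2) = l^4 - 6*l^3 + 4*l^2 + 24*l - 32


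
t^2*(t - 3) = t^3 - 3*t^2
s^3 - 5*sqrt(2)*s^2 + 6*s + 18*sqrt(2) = (s - 3*sqrt(2))^2*(s + sqrt(2))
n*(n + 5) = n^2 + 5*n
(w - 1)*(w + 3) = w^2 + 2*w - 3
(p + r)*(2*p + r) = 2*p^2 + 3*p*r + r^2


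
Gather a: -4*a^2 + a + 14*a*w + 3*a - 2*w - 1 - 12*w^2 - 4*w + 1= -4*a^2 + a*(14*w + 4) - 12*w^2 - 6*w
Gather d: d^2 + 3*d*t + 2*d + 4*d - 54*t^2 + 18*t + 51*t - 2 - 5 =d^2 + d*(3*t + 6) - 54*t^2 + 69*t - 7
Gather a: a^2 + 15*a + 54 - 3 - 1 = a^2 + 15*a + 50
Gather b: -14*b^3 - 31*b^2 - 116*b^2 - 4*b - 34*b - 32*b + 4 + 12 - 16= -14*b^3 - 147*b^2 - 70*b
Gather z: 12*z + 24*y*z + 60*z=z*(24*y + 72)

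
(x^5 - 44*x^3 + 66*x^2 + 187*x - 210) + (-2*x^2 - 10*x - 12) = x^5 - 44*x^3 + 64*x^2 + 177*x - 222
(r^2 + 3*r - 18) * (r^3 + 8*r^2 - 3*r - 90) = r^5 + 11*r^4 + 3*r^3 - 243*r^2 - 216*r + 1620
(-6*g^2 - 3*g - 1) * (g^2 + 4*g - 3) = -6*g^4 - 27*g^3 + 5*g^2 + 5*g + 3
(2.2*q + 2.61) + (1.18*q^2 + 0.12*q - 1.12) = 1.18*q^2 + 2.32*q + 1.49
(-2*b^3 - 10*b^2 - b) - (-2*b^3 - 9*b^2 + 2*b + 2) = -b^2 - 3*b - 2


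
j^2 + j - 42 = (j - 6)*(j + 7)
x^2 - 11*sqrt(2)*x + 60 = (x - 6*sqrt(2))*(x - 5*sqrt(2))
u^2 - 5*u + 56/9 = (u - 8/3)*(u - 7/3)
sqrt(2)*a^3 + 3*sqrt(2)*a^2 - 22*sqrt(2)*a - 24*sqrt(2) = (a - 4)*(a + 6)*(sqrt(2)*a + sqrt(2))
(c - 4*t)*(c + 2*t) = c^2 - 2*c*t - 8*t^2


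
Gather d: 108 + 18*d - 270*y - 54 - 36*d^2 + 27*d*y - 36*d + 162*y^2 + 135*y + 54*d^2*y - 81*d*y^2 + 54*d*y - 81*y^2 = d^2*(54*y - 36) + d*(-81*y^2 + 81*y - 18) + 81*y^2 - 135*y + 54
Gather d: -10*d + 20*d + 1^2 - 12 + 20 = 10*d + 9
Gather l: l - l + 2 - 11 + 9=0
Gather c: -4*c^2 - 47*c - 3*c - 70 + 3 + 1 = -4*c^2 - 50*c - 66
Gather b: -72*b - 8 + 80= 72 - 72*b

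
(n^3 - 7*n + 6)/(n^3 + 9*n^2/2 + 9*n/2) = 2*(n^2 - 3*n + 2)/(n*(2*n + 3))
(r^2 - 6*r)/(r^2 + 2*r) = (r - 6)/(r + 2)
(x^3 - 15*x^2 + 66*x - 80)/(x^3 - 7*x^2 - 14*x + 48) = (x - 5)/(x + 3)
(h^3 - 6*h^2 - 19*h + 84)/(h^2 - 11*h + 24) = (h^2 - 3*h - 28)/(h - 8)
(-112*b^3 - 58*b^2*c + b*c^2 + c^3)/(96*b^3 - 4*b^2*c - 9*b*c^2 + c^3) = (-14*b^2 - 9*b*c - c^2)/(12*b^2 + b*c - c^2)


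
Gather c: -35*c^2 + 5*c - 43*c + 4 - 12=-35*c^2 - 38*c - 8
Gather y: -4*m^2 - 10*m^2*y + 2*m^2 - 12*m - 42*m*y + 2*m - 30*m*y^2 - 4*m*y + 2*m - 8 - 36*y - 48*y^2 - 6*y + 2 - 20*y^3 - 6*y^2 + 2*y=-2*m^2 - 8*m - 20*y^3 + y^2*(-30*m - 54) + y*(-10*m^2 - 46*m - 40) - 6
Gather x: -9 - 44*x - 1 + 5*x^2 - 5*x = 5*x^2 - 49*x - 10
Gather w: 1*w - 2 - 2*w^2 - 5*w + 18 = -2*w^2 - 4*w + 16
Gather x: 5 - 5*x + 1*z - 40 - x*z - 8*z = x*(-z - 5) - 7*z - 35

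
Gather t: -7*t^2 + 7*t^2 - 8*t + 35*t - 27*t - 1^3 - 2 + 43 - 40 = 0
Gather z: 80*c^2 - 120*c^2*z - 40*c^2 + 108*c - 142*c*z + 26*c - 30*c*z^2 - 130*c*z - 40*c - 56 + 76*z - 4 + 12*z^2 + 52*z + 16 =40*c^2 + 94*c + z^2*(12 - 30*c) + z*(-120*c^2 - 272*c + 128) - 44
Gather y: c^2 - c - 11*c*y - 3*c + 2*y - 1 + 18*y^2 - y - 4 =c^2 - 4*c + 18*y^2 + y*(1 - 11*c) - 5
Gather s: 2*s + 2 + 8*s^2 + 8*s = 8*s^2 + 10*s + 2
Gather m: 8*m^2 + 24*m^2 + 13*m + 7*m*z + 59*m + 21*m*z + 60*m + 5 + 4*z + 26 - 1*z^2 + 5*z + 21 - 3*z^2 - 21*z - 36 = 32*m^2 + m*(28*z + 132) - 4*z^2 - 12*z + 16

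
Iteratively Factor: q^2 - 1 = (q + 1)*(q - 1)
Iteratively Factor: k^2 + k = (k)*(k + 1)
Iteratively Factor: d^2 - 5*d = (d)*(d - 5)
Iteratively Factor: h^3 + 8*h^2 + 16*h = (h + 4)*(h^2 + 4*h) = h*(h + 4)*(h + 4)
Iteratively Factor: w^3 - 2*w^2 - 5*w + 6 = (w - 3)*(w^2 + w - 2) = (w - 3)*(w + 2)*(w - 1)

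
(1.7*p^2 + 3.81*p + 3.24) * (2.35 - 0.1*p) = -0.17*p^3 + 3.614*p^2 + 8.6295*p + 7.614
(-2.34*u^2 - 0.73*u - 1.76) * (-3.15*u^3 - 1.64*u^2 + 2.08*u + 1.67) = 7.371*u^5 + 6.1371*u^4 + 1.874*u^3 - 2.5398*u^2 - 4.8799*u - 2.9392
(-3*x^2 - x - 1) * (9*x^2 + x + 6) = -27*x^4 - 12*x^3 - 28*x^2 - 7*x - 6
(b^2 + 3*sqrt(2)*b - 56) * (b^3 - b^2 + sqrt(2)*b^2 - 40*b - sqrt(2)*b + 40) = b^5 - b^4 + 4*sqrt(2)*b^4 - 90*b^3 - 4*sqrt(2)*b^3 - 176*sqrt(2)*b^2 + 90*b^2 + 176*sqrt(2)*b + 2240*b - 2240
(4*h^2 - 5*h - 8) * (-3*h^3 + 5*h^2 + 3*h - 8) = -12*h^5 + 35*h^4 + 11*h^3 - 87*h^2 + 16*h + 64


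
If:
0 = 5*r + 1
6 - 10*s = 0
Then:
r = -1/5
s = 3/5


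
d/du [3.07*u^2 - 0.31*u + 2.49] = 6.14*u - 0.31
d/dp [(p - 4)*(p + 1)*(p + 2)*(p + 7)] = 4*p^3 + 18*p^2 - 34*p - 78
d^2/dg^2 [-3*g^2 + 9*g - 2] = -6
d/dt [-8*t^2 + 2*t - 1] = 2 - 16*t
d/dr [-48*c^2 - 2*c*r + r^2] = -2*c + 2*r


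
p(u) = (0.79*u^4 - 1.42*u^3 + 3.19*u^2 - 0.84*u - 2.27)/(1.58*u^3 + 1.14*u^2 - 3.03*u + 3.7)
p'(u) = (-4.74*u^2 - 2.28*u + 3.03)*(0.79*u^4 - 1.42*u^3 + 3.19*u^2 - 0.84*u - 2.27)/(1.58*u^3 + 1.14*u^2 - 3.03*u + 3.7)^2 + (3.16*u^3 - 4.26*u^2 + 6.38*u - 0.84)/(1.58*u^3 + 1.14*u^2 - 3.03*u + 3.7) = (1.2482*u^6 + 1.8012*u^5 - 13.8401*u^4 + 22.9516*u^3 - 13.7103*u^2 + 28.7816*u - 9.9861)/(2.4964*u^6 + 3.6024*u^5 - 8.2752*u^4 + 4.7836*u^3 + 17.6169*u^2 - 22.422*u + 13.69)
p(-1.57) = 3.34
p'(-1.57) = -9.81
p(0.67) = -0.63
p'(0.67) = 1.08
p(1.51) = 0.41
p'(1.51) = 0.74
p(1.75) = 0.56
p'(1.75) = 0.53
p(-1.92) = 12.57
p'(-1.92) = -70.04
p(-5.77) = -5.14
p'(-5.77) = 0.24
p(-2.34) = -18.38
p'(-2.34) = -75.88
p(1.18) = 0.09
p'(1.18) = 1.25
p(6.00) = 2.24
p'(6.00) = 0.44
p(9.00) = 3.60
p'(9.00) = 0.47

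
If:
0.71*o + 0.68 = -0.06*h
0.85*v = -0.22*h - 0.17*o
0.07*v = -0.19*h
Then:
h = -0.08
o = -0.95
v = 0.21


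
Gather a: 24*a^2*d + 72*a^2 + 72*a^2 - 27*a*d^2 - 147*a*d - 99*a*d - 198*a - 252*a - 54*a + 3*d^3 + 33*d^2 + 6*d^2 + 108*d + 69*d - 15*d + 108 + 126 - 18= a^2*(24*d + 144) + a*(-27*d^2 - 246*d - 504) + 3*d^3 + 39*d^2 + 162*d + 216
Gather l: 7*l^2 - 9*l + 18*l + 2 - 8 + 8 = 7*l^2 + 9*l + 2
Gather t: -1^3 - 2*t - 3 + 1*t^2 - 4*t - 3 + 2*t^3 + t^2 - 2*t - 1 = 2*t^3 + 2*t^2 - 8*t - 8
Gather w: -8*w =-8*w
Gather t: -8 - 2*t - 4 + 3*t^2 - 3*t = 3*t^2 - 5*t - 12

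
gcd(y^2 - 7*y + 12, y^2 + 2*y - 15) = y - 3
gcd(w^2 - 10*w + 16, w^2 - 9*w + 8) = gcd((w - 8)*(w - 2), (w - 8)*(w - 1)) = w - 8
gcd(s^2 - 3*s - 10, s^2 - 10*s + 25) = s - 5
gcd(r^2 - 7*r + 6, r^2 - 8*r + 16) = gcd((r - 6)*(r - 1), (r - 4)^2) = 1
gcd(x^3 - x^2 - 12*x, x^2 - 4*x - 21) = x + 3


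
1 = 1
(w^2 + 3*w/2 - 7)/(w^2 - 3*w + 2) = (w + 7/2)/(w - 1)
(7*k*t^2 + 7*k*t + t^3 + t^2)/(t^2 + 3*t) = (7*k*t + 7*k + t^2 + t)/(t + 3)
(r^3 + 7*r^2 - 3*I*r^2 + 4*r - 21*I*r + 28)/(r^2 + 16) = (r^2 + r*(7 + I) + 7*I)/(r + 4*I)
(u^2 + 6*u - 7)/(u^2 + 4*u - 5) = (u + 7)/(u + 5)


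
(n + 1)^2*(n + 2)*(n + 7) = n^4 + 11*n^3 + 33*n^2 + 37*n + 14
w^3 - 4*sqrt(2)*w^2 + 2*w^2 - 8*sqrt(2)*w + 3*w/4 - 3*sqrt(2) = (w + 1/2)*(w + 3/2)*(w - 4*sqrt(2))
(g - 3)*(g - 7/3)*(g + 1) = g^3 - 13*g^2/3 + 5*g/3 + 7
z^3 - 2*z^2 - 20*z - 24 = (z - 6)*(z + 2)^2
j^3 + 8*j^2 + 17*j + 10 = (j + 1)*(j + 2)*(j + 5)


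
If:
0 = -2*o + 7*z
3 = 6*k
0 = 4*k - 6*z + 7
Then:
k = 1/2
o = 21/4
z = 3/2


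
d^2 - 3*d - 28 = (d - 7)*(d + 4)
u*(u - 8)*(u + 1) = u^3 - 7*u^2 - 8*u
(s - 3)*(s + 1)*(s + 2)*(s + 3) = s^4 + 3*s^3 - 7*s^2 - 27*s - 18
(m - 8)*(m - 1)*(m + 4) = m^3 - 5*m^2 - 28*m + 32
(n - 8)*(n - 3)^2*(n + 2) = n^4 - 12*n^3 + 29*n^2 + 42*n - 144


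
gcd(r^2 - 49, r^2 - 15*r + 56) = r - 7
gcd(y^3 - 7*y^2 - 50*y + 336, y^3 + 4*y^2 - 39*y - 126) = y^2 + y - 42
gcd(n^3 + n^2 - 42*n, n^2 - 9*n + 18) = n - 6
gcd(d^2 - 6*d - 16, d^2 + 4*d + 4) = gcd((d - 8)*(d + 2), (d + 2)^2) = d + 2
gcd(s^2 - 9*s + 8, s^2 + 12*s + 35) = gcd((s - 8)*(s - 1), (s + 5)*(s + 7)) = 1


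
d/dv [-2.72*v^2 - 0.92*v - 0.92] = -5.44*v - 0.92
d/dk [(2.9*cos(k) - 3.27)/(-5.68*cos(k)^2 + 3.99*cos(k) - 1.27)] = (-16.472*cos(k)^2 + 37.1472*cos(k) - 9.3643)*sin(k)/(32.2624*cos(k)^4 - 45.3264*cos(k)^3 + 30.3473*cos(k)^2 - 10.1346*cos(k) + 1.6129)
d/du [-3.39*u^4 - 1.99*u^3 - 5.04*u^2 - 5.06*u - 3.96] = -13.56*u^3 - 5.97*u^2 - 10.08*u - 5.06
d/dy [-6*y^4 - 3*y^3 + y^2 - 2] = y*(-24*y^2 - 9*y + 2)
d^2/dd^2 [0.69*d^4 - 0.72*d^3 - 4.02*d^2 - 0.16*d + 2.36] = 8.28*d^2 - 4.32*d - 8.04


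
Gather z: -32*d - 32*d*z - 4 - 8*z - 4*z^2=-32*d - 4*z^2 + z*(-32*d - 8) - 4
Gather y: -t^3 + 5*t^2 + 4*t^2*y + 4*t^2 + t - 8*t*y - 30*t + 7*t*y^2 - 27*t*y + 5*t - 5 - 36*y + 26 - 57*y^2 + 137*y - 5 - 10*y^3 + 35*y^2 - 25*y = -t^3 + 9*t^2 - 24*t - 10*y^3 + y^2*(7*t - 22) + y*(4*t^2 - 35*t + 76) + 16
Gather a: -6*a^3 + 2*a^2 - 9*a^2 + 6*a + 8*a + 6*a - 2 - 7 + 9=-6*a^3 - 7*a^2 + 20*a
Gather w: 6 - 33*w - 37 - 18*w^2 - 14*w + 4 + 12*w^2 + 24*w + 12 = -6*w^2 - 23*w - 15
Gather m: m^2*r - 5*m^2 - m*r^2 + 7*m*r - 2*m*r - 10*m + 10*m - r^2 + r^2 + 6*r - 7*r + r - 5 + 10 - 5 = m^2*(r - 5) + m*(-r^2 + 5*r)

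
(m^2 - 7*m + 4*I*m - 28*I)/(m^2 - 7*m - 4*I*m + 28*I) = (m + 4*I)/(m - 4*I)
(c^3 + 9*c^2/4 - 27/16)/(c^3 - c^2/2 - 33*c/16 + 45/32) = 2*(2*c + 3)/(4*c - 5)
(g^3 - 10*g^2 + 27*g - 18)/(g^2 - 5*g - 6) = (g^2 - 4*g + 3)/(g + 1)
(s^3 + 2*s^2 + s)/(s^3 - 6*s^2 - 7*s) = (s + 1)/(s - 7)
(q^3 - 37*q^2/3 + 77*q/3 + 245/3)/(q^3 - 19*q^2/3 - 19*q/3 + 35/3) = (q - 7)/(q - 1)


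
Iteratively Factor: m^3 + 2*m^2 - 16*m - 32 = (m - 4)*(m^2 + 6*m + 8) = (m - 4)*(m + 2)*(m + 4)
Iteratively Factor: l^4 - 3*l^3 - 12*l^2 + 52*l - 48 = (l - 2)*(l^3 - l^2 - 14*l + 24) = (l - 3)*(l - 2)*(l^2 + 2*l - 8) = (l - 3)*(l - 2)*(l + 4)*(l - 2)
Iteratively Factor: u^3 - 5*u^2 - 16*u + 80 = (u + 4)*(u^2 - 9*u + 20) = (u - 4)*(u + 4)*(u - 5)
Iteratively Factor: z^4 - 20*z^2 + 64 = (z - 4)*(z^3 + 4*z^2 - 4*z - 16) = (z - 4)*(z - 2)*(z^2 + 6*z + 8) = (z - 4)*(z - 2)*(z + 4)*(z + 2)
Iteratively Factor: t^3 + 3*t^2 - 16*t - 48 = (t + 3)*(t^2 - 16) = (t - 4)*(t + 3)*(t + 4)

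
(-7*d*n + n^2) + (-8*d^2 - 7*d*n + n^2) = -8*d^2 - 14*d*n + 2*n^2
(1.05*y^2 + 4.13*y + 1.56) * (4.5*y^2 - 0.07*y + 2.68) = 4.725*y^4 + 18.5115*y^3 + 9.5449*y^2 + 10.9592*y + 4.1808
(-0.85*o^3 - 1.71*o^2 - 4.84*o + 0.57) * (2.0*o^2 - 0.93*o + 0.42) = -1.7*o^5 - 2.6295*o^4 - 8.4467*o^3 + 4.923*o^2 - 2.5629*o + 0.2394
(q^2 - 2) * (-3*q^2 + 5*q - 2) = -3*q^4 + 5*q^3 + 4*q^2 - 10*q + 4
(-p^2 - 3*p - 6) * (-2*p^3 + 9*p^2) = 2*p^5 - 3*p^4 - 15*p^3 - 54*p^2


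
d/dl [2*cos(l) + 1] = -2*sin(l)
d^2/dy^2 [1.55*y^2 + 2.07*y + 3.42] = 3.10000000000000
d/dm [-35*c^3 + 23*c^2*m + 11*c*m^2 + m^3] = 23*c^2 + 22*c*m + 3*m^2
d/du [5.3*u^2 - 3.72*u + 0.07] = 10.6*u - 3.72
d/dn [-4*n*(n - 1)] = 4 - 8*n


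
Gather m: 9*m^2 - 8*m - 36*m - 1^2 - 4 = 9*m^2 - 44*m - 5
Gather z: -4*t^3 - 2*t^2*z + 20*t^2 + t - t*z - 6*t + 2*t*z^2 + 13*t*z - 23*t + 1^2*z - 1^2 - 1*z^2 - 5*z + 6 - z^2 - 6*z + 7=-4*t^3 + 20*t^2 - 28*t + z^2*(2*t - 2) + z*(-2*t^2 + 12*t - 10) + 12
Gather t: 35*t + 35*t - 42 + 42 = 70*t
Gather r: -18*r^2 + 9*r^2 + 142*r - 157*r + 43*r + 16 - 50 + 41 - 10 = -9*r^2 + 28*r - 3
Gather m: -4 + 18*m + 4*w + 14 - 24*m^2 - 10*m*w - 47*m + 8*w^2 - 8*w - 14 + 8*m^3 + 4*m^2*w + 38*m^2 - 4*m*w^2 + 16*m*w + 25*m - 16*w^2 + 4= 8*m^3 + m^2*(4*w + 14) + m*(-4*w^2 + 6*w - 4) - 8*w^2 - 4*w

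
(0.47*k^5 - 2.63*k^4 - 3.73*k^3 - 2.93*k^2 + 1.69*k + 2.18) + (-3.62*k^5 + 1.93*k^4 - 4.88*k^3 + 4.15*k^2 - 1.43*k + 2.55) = -3.15*k^5 - 0.7*k^4 - 8.61*k^3 + 1.22*k^2 + 0.26*k + 4.73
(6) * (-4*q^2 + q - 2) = -24*q^2 + 6*q - 12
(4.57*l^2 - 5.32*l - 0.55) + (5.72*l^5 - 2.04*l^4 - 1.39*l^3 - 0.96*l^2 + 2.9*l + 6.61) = 5.72*l^5 - 2.04*l^4 - 1.39*l^3 + 3.61*l^2 - 2.42*l + 6.06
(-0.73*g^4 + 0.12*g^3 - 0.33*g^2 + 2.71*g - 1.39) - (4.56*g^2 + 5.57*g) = -0.73*g^4 + 0.12*g^3 - 4.89*g^2 - 2.86*g - 1.39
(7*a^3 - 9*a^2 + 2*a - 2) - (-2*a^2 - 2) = 7*a^3 - 7*a^2 + 2*a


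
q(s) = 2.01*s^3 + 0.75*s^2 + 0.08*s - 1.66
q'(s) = 6.03*s^2 + 1.5*s + 0.08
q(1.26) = 3.65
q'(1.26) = 11.54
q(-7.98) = -975.96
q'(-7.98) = 372.10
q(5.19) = 299.95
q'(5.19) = 170.29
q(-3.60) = -86.01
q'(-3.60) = 72.83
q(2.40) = 30.64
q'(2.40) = 38.41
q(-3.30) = -65.99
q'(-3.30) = 60.80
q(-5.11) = -250.68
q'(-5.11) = 149.87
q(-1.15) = -3.82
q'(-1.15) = 6.33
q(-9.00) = -1406.92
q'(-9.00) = 475.01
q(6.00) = 459.98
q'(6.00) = 226.16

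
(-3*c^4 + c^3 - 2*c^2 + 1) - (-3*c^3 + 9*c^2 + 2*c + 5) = -3*c^4 + 4*c^3 - 11*c^2 - 2*c - 4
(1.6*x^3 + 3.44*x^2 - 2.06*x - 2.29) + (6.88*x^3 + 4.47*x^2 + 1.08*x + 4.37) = 8.48*x^3 + 7.91*x^2 - 0.98*x + 2.08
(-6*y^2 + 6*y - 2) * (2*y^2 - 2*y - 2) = -12*y^4 + 24*y^3 - 4*y^2 - 8*y + 4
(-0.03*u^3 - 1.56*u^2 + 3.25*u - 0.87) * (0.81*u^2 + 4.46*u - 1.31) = -0.0243*u^5 - 1.3974*u^4 - 4.2858*u^3 + 15.8339*u^2 - 8.1377*u + 1.1397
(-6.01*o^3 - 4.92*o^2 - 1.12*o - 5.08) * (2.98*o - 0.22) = -17.9098*o^4 - 13.3394*o^3 - 2.2552*o^2 - 14.892*o + 1.1176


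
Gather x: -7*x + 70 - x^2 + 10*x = -x^2 + 3*x + 70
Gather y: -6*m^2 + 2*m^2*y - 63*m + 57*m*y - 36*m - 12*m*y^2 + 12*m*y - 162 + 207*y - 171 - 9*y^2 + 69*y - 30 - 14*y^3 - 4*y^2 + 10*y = -6*m^2 - 99*m - 14*y^3 + y^2*(-12*m - 13) + y*(2*m^2 + 69*m + 286) - 363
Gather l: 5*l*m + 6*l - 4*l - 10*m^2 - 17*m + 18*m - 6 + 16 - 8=l*(5*m + 2) - 10*m^2 + m + 2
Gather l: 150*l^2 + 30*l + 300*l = 150*l^2 + 330*l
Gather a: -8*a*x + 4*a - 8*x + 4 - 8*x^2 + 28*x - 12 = a*(4 - 8*x) - 8*x^2 + 20*x - 8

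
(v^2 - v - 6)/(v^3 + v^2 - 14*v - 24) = (v - 3)/(v^2 - v - 12)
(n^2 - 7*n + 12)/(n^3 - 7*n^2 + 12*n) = 1/n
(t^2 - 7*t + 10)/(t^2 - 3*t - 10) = (t - 2)/(t + 2)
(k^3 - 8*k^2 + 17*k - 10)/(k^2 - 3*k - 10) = (k^2 - 3*k + 2)/(k + 2)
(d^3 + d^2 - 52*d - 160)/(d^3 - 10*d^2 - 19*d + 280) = (d + 4)/(d - 7)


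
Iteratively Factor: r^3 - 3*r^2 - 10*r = (r - 5)*(r^2 + 2*r) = (r - 5)*(r + 2)*(r)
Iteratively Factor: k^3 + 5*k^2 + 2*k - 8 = (k + 4)*(k^2 + k - 2) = (k + 2)*(k + 4)*(k - 1)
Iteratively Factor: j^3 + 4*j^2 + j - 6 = (j - 1)*(j^2 + 5*j + 6) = (j - 1)*(j + 3)*(j + 2)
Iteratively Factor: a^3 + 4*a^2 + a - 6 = (a + 2)*(a^2 + 2*a - 3) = (a - 1)*(a + 2)*(a + 3)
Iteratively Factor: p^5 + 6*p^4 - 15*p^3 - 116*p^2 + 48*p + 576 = (p + 4)*(p^4 + 2*p^3 - 23*p^2 - 24*p + 144) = (p - 3)*(p + 4)*(p^3 + 5*p^2 - 8*p - 48) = (p - 3)*(p + 4)^2*(p^2 + p - 12) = (p - 3)*(p + 4)^3*(p - 3)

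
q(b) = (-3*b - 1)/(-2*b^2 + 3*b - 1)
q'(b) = (-3*b - 1)*(4*b - 3)/(-2*b^2 + 3*b - 1)^2 - 3/(-2*b^2 + 3*b - 1)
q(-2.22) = -0.32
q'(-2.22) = -0.05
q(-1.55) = -0.35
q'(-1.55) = -0.02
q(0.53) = -91.84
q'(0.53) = 2759.67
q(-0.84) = -0.31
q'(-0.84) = 0.21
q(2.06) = 2.17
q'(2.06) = -2.53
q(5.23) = 0.42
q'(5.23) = -0.11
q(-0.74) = -0.28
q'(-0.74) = 0.30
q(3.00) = 1.00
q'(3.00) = -0.60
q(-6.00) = -0.19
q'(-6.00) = -0.02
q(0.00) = 1.00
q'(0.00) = 6.00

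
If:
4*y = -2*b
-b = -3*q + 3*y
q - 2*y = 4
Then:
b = 24/5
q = -4/5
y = -12/5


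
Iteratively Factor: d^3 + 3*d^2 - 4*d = (d - 1)*(d^2 + 4*d) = d*(d - 1)*(d + 4)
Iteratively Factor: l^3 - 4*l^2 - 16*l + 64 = (l - 4)*(l^2 - 16) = (l - 4)*(l + 4)*(l - 4)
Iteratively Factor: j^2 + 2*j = (j)*(j + 2)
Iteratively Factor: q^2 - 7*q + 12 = (q - 4)*(q - 3)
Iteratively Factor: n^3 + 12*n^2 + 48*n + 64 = (n + 4)*(n^2 + 8*n + 16) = (n + 4)^2*(n + 4)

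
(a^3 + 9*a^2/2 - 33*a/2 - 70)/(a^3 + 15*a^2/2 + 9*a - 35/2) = (a - 4)/(a - 1)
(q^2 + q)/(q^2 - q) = (q + 1)/(q - 1)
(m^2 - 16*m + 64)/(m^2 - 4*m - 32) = (m - 8)/(m + 4)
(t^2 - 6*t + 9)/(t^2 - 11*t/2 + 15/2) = 2*(t - 3)/(2*t - 5)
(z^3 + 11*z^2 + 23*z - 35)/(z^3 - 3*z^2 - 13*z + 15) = (z^2 + 12*z + 35)/(z^2 - 2*z - 15)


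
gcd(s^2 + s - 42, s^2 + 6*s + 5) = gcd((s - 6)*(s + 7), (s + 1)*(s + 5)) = 1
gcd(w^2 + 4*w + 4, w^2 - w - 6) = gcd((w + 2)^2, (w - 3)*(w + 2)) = w + 2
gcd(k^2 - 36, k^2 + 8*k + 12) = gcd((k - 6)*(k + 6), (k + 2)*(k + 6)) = k + 6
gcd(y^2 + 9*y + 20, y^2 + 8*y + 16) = y + 4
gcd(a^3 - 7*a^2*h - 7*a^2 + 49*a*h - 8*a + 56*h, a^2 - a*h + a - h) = a + 1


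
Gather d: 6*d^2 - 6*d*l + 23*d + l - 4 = 6*d^2 + d*(23 - 6*l) + l - 4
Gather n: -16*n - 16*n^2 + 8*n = -16*n^2 - 8*n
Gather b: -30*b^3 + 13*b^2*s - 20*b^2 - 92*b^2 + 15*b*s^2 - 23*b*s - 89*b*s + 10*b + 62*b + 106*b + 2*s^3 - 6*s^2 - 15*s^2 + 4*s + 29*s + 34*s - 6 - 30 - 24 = -30*b^3 + b^2*(13*s - 112) + b*(15*s^2 - 112*s + 178) + 2*s^3 - 21*s^2 + 67*s - 60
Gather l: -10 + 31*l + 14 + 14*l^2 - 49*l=14*l^2 - 18*l + 4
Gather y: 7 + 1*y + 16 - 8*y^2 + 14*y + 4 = -8*y^2 + 15*y + 27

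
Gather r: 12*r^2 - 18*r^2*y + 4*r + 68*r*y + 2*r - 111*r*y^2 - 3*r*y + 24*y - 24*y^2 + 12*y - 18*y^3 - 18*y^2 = r^2*(12 - 18*y) + r*(-111*y^2 + 65*y + 6) - 18*y^3 - 42*y^2 + 36*y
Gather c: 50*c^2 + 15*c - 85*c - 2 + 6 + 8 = 50*c^2 - 70*c + 12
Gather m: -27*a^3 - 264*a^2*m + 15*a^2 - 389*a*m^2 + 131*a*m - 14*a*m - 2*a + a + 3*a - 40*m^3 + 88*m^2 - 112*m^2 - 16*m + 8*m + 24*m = -27*a^3 + 15*a^2 + 2*a - 40*m^3 + m^2*(-389*a - 24) + m*(-264*a^2 + 117*a + 16)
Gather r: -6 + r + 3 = r - 3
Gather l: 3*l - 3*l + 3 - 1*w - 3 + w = 0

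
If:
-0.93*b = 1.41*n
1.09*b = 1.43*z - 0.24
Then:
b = 1.31192660550459*z - 0.220183486238532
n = 0.145227405816904 - 0.865313292992387*z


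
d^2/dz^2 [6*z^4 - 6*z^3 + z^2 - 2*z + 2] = 72*z^2 - 36*z + 2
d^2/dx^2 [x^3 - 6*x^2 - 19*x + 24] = 6*x - 12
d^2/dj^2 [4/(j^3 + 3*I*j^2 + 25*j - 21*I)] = 8*(-3*(j + I)*(j^3 + 3*I*j^2 + 25*j - 21*I) + (3*j^2 + 6*I*j + 25)^2)/(j^3 + 3*I*j^2 + 25*j - 21*I)^3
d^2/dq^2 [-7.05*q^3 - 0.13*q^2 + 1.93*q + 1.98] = -42.3*q - 0.26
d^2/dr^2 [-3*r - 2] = 0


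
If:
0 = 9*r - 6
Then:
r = 2/3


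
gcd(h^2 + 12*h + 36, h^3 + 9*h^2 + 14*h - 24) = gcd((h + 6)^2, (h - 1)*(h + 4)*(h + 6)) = h + 6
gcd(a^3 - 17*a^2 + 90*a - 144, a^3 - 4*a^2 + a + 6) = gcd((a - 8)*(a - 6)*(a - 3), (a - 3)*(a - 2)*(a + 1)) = a - 3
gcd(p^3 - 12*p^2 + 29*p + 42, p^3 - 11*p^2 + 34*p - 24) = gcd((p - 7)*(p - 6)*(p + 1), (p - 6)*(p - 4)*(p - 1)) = p - 6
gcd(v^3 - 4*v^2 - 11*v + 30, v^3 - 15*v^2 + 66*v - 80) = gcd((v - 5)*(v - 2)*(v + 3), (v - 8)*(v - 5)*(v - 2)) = v^2 - 7*v + 10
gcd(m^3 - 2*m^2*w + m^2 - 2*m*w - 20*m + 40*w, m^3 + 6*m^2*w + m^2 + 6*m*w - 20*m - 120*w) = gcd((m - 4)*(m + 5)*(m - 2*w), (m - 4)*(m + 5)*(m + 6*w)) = m^2 + m - 20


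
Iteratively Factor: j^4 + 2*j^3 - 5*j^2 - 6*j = (j - 2)*(j^3 + 4*j^2 + 3*j) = j*(j - 2)*(j^2 + 4*j + 3) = j*(j - 2)*(j + 3)*(j + 1)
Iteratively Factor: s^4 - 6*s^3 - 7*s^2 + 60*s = (s)*(s^3 - 6*s^2 - 7*s + 60) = s*(s + 3)*(s^2 - 9*s + 20) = s*(s - 5)*(s + 3)*(s - 4)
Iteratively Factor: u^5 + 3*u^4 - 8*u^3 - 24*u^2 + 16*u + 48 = (u + 2)*(u^4 + u^3 - 10*u^2 - 4*u + 24) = (u + 2)^2*(u^3 - u^2 - 8*u + 12) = (u + 2)^2*(u + 3)*(u^2 - 4*u + 4) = (u - 2)*(u + 2)^2*(u + 3)*(u - 2)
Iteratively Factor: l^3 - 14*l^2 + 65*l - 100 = (l - 5)*(l^2 - 9*l + 20) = (l - 5)^2*(l - 4)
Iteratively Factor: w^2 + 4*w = (w)*(w + 4)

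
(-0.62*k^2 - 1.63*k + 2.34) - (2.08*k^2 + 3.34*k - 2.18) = -2.7*k^2 - 4.97*k + 4.52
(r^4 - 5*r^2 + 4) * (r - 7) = r^5 - 7*r^4 - 5*r^3 + 35*r^2 + 4*r - 28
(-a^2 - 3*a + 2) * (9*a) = -9*a^3 - 27*a^2 + 18*a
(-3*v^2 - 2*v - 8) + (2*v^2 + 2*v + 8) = -v^2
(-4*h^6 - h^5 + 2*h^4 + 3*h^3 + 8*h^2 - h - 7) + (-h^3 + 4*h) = -4*h^6 - h^5 + 2*h^4 + 2*h^3 + 8*h^2 + 3*h - 7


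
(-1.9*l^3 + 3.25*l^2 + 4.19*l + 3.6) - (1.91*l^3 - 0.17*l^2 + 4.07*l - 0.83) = -3.81*l^3 + 3.42*l^2 + 0.12*l + 4.43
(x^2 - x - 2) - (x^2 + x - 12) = 10 - 2*x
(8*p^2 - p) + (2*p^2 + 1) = 10*p^2 - p + 1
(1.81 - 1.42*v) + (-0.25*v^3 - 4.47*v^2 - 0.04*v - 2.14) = -0.25*v^3 - 4.47*v^2 - 1.46*v - 0.33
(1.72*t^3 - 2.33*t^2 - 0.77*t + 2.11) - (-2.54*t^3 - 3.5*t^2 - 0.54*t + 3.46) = 4.26*t^3 + 1.17*t^2 - 0.23*t - 1.35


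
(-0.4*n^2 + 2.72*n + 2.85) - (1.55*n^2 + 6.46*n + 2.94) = -1.95*n^2 - 3.74*n - 0.0899999999999999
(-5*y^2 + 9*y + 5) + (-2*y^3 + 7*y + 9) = -2*y^3 - 5*y^2 + 16*y + 14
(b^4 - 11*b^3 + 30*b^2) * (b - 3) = b^5 - 14*b^4 + 63*b^3 - 90*b^2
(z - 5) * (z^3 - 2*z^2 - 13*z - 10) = z^4 - 7*z^3 - 3*z^2 + 55*z + 50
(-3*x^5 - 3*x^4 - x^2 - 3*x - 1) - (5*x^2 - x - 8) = -3*x^5 - 3*x^4 - 6*x^2 - 2*x + 7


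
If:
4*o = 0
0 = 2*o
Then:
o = 0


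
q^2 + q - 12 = (q - 3)*(q + 4)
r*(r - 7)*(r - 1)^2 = r^4 - 9*r^3 + 15*r^2 - 7*r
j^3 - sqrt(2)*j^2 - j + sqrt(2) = (j - 1)*(j + 1)*(j - sqrt(2))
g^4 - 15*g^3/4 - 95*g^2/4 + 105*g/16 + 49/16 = (g - 7)*(g - 1/2)*(g + 1/4)*(g + 7/2)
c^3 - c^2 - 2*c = c*(c - 2)*(c + 1)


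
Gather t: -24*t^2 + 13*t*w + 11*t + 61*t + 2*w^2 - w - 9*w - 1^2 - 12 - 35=-24*t^2 + t*(13*w + 72) + 2*w^2 - 10*w - 48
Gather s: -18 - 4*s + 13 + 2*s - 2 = -2*s - 7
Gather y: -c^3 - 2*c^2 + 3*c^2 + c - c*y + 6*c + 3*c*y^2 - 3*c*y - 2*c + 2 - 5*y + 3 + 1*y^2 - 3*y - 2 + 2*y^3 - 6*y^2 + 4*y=-c^3 + c^2 + 5*c + 2*y^3 + y^2*(3*c - 5) + y*(-4*c - 4) + 3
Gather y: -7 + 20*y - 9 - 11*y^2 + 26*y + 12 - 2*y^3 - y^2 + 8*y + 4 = -2*y^3 - 12*y^2 + 54*y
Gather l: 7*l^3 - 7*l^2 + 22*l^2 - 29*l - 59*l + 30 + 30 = 7*l^3 + 15*l^2 - 88*l + 60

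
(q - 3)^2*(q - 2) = q^3 - 8*q^2 + 21*q - 18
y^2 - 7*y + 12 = (y - 4)*(y - 3)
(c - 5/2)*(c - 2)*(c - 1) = c^3 - 11*c^2/2 + 19*c/2 - 5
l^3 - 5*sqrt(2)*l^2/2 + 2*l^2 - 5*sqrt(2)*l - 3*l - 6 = (l + 2)*(l - 3*sqrt(2))*(l + sqrt(2)/2)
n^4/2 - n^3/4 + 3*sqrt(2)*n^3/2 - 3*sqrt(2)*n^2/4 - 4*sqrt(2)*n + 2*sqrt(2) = (n/2 + sqrt(2))*(n - 1/2)*(n - sqrt(2))*(n + 2*sqrt(2))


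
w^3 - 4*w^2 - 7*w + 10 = (w - 5)*(w - 1)*(w + 2)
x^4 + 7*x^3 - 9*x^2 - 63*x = x*(x - 3)*(x + 3)*(x + 7)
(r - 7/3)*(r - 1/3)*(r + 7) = r^3 + 13*r^2/3 - 161*r/9 + 49/9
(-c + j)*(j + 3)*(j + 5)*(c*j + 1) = -c^2*j^3 - 8*c^2*j^2 - 15*c^2*j + c*j^4 + 8*c*j^3 + 14*c*j^2 - 8*c*j - 15*c + j^3 + 8*j^2 + 15*j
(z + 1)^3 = z^3 + 3*z^2 + 3*z + 1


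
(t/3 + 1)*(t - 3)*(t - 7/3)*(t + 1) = t^4/3 - 4*t^3/9 - 34*t^2/9 + 4*t + 7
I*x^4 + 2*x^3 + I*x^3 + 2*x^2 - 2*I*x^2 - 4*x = x*(x + 2)*(x - 2*I)*(I*x - I)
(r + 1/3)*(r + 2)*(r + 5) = r^3 + 22*r^2/3 + 37*r/3 + 10/3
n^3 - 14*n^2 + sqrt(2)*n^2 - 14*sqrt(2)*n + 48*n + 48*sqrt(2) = (n - 8)*(n - 6)*(n + sqrt(2))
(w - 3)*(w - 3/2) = w^2 - 9*w/2 + 9/2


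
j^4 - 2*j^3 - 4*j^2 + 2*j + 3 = (j - 3)*(j - 1)*(j + 1)^2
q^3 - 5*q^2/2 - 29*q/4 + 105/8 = (q - 7/2)*(q - 3/2)*(q + 5/2)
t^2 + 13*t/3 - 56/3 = (t - 8/3)*(t + 7)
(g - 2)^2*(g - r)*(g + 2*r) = g^4 + g^3*r - 4*g^3 - 2*g^2*r^2 - 4*g^2*r + 4*g^2 + 8*g*r^2 + 4*g*r - 8*r^2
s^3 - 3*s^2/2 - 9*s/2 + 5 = (s - 5/2)*(s - 1)*(s + 2)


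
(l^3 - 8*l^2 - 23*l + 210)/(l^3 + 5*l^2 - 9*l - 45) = (l^2 - 13*l + 42)/(l^2 - 9)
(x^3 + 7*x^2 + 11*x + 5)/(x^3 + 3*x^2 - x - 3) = (x^2 + 6*x + 5)/(x^2 + 2*x - 3)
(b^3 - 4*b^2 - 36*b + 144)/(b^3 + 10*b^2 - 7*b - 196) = (b^2 - 36)/(b^2 + 14*b + 49)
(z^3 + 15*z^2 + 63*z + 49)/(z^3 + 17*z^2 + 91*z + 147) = (z + 1)/(z + 3)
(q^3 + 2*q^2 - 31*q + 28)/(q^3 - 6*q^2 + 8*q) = (q^2 + 6*q - 7)/(q*(q - 2))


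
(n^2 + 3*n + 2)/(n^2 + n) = (n + 2)/n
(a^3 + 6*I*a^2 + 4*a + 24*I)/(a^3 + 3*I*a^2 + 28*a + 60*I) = (a - 2*I)/(a - 5*I)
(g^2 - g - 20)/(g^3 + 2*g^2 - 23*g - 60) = 1/(g + 3)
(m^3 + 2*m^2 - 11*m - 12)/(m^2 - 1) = (m^2 + m - 12)/(m - 1)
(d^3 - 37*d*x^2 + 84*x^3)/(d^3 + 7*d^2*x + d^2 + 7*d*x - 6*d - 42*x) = (d^2 - 7*d*x + 12*x^2)/(d^2 + d - 6)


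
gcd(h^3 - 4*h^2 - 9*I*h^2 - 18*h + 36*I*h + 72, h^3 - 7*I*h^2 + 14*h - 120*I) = h - 6*I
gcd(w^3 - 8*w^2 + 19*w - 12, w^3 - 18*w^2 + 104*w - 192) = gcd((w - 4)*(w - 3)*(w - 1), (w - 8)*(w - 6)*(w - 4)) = w - 4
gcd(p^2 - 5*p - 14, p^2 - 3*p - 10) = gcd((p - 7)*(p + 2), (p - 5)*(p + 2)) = p + 2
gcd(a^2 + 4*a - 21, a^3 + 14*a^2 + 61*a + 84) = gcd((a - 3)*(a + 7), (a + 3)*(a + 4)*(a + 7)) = a + 7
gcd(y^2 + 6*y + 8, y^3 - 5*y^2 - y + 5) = 1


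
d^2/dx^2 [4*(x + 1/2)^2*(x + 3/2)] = 24*x + 20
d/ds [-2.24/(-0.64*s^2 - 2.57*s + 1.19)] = (-2.8672*s - 5.7568)/(0.64*s^2 + 2.57*s - 1.19)^2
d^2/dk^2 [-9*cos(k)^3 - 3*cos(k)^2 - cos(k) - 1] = 31*cos(k)/4 + 6*cos(2*k) + 81*cos(3*k)/4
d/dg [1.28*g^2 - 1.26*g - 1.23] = 2.56*g - 1.26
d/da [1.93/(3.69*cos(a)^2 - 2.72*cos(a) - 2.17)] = (14.2434*cos(a) - 5.2496)*sin(a)/(-3.69*cos(a)^2 + 2.72*cos(a) + 2.17)^2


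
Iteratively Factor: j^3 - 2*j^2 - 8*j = (j)*(j^2 - 2*j - 8) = j*(j + 2)*(j - 4)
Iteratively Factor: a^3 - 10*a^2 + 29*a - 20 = (a - 5)*(a^2 - 5*a + 4) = (a - 5)*(a - 4)*(a - 1)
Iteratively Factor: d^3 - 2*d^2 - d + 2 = (d - 1)*(d^2 - d - 2) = (d - 1)*(d + 1)*(d - 2)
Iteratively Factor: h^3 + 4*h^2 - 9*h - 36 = (h + 4)*(h^2 - 9) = (h + 3)*(h + 4)*(h - 3)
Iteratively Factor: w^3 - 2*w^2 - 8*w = (w + 2)*(w^2 - 4*w) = w*(w + 2)*(w - 4)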